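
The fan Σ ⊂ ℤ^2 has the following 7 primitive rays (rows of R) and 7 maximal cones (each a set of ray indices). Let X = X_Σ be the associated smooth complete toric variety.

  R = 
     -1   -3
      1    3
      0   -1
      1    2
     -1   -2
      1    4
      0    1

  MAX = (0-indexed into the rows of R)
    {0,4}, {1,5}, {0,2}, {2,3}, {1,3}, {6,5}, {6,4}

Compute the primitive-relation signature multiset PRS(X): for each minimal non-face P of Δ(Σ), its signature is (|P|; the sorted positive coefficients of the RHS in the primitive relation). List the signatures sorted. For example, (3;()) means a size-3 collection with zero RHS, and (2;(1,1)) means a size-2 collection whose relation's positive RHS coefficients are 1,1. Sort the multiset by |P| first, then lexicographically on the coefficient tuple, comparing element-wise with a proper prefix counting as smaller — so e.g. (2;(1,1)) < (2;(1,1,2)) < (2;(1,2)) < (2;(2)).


|primitive collections| = 14. Relations:

  • {0,1}:  v_{0} + v_{1} = 0  ⇒ sig = (2;())
  • {2,6}:  v_{2} + v_{6} = 0  ⇒ sig = (2;())
  • {3,4}:  v_{3} + v_{4} = 0  ⇒ sig = (2;())
  • {0,3}:  v_{0} + v_{3} = v_{2}  ⇒ sig = (2;(1))
  • {0,5}:  v_{0} + v_{5} = v_{6}  ⇒ sig = (2;(1))
  • {0,6}:  v_{0} + v_{6} = v_{4}  ⇒ sig = (2;(1))
  • {1,2}:  v_{1} + v_{2} = v_{3}  ⇒ sig = (2;(1))
  • {1,4}:  v_{1} + v_{4} = v_{6}  ⇒ sig = (2;(1))
  • {1,6}:  v_{1} + v_{6} = v_{5}  ⇒ sig = (2;(1))
  • {2,4}:  v_{2} + v_{4} = v_{0}  ⇒ sig = (2;(1))
  • {2,5}:  v_{2} + v_{5} = v_{1}  ⇒ sig = (2;(1))
  • {3,6}:  v_{3} + v_{6} = v_{1}  ⇒ sig = (2;(1))
  • {3,5}:  v_{3} + v_{5} = 2·v_{1}  ⇒ sig = (2;(2))
  • {4,5}:  v_{4} + v_{5} = 2·v_{6}  ⇒ sig = (2;(2))

Sorted signature multiset PRS(X):
    |P|=2: 14 collections, coeffs (), (), (), (1), (1), (1), (1), (1), (1), (1), (1), (1), (2), (2)


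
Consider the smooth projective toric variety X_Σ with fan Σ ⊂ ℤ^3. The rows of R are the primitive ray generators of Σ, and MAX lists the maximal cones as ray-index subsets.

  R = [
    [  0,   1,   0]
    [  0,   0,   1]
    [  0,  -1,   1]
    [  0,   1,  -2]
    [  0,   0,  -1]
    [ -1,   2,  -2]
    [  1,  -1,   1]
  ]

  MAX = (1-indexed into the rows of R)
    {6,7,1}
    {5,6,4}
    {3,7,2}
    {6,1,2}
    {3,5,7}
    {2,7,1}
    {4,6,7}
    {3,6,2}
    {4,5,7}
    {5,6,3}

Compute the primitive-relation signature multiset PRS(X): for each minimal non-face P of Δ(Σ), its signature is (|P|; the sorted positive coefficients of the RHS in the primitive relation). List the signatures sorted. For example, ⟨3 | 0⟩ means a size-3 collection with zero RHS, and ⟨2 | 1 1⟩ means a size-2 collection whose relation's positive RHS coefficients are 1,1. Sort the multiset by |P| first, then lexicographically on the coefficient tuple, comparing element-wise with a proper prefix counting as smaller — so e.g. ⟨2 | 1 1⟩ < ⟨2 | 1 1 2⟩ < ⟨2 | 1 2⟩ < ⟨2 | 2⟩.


|primitive collections| = 9. Relations:

  • {2,5}:  v_{2} + v_{5} = 0 — sig = ⟨2 | 0⟩
  • {1,3}:  v_{1} + v_{3} = v_{2} — sig = ⟨2 | 1⟩
  • {3,4}:  v_{3} + v_{4} = v_{5} — sig = ⟨2 | 1⟩
  • {1,5}:  v_{1} + v_{5} = v_{6} + v_{7} — sig = ⟨2 | 1 1⟩
  • {2,4}:  v_{2} + v_{4} = v_{6} + v_{7} — sig = ⟨2 | 1 1⟩
  • {1,4}:  v_{1} + v_{4} = 2·v_{6} + 2·v_{7} — sig = ⟨2 | 2 2⟩
  • {3,6,7}:  v_{3} + v_{6} + v_{7} = 0 — sig = ⟨3 | 0⟩
  • {2,6,7}:  v_{2} + v_{6} + v_{7} = v_{1} — sig = ⟨3 | 1⟩
  • {5,6,7}:  v_{5} + v_{6} + v_{7} = v_{4} — sig = ⟨3 | 1⟩

Hence PRS(X_Σ) =
{ ⟨2 | 0⟩,  ⟨2 | 1⟩ ×2,  ⟨2 | 1 1⟩ ×2,  ⟨2 | 2 2⟩,  ⟨3 | 0⟩,  ⟨3 | 1⟩ ×2 }


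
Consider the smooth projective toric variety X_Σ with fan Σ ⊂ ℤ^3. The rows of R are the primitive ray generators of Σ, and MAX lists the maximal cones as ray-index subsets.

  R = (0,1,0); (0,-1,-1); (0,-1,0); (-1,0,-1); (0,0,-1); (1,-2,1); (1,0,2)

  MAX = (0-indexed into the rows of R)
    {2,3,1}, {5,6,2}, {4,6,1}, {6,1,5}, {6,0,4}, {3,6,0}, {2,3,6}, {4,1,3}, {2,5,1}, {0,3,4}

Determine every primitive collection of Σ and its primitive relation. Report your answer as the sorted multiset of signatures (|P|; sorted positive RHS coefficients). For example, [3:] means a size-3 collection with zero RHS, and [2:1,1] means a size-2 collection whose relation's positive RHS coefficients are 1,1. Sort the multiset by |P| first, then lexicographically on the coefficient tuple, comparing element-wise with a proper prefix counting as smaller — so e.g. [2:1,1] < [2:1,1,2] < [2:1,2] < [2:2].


9 collections generate NE(X_Σ); each relation:

  {0,2}:  v_{0} + v_{2} = 0 — sig = [2:]
  {0,1}:  v_{0} + v_{1} = v_{4} — sig = [2:1]
  {2,4}:  v_{2} + v_{4} = v_{1} — sig = [2:1]
  {0,5}:  v_{0} + v_{5} = v_{1} + v_{6} — sig = [2:1,1]
  {4,5}:  v_{4} + v_{5} = 2·v_{1} + v_{6} — sig = [2:1,2]
  {3,5}:  v_{3} + v_{5} = 2·v_{2} — sig = [2:2]
  {3,4,6}:  v_{3} + v_{4} + v_{6} = 0 — sig = [3:]
  {1,2,6}:  v_{1} + v_{2} + v_{6} = v_{5} — sig = [3:1]
  {1,3,6}:  v_{1} + v_{3} + v_{6} = v_{2} — sig = [3:1]

Hence PRS(X_Σ) =
    |P|=2: 6 collections, coeffs (), (1), (1), (1,1), (1,2), (2)
    |P|=3: 3 collections, coeffs (), (1), (1)


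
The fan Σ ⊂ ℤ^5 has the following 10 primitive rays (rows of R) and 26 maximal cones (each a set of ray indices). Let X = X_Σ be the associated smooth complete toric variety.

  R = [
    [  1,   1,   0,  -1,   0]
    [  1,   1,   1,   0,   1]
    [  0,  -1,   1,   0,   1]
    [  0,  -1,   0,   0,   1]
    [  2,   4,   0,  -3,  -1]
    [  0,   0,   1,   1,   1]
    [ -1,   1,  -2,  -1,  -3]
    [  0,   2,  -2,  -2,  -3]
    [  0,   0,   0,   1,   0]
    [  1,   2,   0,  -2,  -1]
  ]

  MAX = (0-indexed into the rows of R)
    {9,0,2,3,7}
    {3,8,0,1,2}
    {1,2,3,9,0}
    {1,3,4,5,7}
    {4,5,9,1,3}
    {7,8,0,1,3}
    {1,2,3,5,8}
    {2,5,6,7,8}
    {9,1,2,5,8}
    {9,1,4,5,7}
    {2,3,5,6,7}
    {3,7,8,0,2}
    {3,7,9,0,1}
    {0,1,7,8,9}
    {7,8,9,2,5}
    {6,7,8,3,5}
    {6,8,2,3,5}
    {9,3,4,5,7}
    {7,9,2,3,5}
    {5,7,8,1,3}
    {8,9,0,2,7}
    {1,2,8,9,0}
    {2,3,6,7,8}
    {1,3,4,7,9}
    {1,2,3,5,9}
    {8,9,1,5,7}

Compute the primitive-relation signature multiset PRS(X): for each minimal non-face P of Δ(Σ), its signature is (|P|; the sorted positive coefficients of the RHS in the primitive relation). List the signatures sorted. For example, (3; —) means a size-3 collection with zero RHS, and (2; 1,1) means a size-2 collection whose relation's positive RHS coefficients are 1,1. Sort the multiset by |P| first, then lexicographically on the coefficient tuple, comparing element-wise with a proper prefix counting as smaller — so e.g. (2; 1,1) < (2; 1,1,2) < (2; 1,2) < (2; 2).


Minimal non-faces — 12 found among 10 rays, 26 max cones:

  • {0,5}:  v_{0} + v_{5} = v_{1}  →  sig = (2; 1)
  • {0,6}:  v_{0} + v_{6} = v_{7}  →  sig = (2; 1)
  • {1,6}:  v_{1} + v_{6} = v_{5} + v_{7}  →  sig = (2; 1,1)
  • {0,4}:  v_{0} + v_{4} = 2·v_{1} + v_{3} + v_{7} + v_{9}  →  sig = (2; 1,1,1,2)
  • {2,4}:  v_{2} + v_{4} = v_{3} + v_{5} + 2·v_{9}  →  sig = (2; 1,1,2)
  • {6,9}:  v_{6} + v_{9} = v_{2} + v_{5} + 2·v_{7}  →  sig = (2; 1,1,2)
  • {4,6}:  v_{4} + v_{6} = v_{3} + 2·v_{5} + 2·v_{7} + v_{9}  →  sig = (2; 1,1,2,2)
  • {4,8}:  v_{4} + v_{8} = 2·v_{1} + v_{7}  →  sig = (2; 1,2)
  • {1,2,7}:  v_{1} + v_{2} + v_{7} = v_{9}  →  sig = (3; 1)
  • {3,8,9}:  v_{3} + v_{8} + v_{9} = v_{0}  →  sig = (3; 1)
  • {2,3,5,7,8}:  v_{2} + v_{3} + v_{5} + v_{7} + v_{8} = 0  →  sig = (5; —)
  • {1,3,5,7,9}:  v_{1} + v_{3} + v_{5} + v_{7} + v_{9} = v_{4}  →  sig = (5; 1)

so the primitive-relation signature multiset is
[(2; 1), (2; 1), (2; 1,1), (2; 1,1,1,2), (2; 1,1,2), (2; 1,1,2), (2; 1,1,2,2), (2; 1,2), (3; 1), (3; 1), (5; —), (5; 1)]


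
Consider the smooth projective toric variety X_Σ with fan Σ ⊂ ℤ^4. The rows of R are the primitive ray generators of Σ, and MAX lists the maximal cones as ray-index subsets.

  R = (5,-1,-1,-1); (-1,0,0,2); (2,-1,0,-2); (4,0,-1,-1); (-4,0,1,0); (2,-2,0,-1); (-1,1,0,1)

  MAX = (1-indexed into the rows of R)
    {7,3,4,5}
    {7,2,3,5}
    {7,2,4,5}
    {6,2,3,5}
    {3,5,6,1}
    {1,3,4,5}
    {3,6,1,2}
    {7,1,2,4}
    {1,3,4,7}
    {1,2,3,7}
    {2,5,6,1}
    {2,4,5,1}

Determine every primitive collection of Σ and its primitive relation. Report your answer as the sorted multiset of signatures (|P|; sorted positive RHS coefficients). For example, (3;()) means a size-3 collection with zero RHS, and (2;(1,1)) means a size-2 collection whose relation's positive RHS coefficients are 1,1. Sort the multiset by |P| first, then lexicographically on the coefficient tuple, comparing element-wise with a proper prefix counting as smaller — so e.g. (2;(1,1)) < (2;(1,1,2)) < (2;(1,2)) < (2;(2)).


5 minimal non-faces of Δ(Σ) (on 7 rays):

  P = {6,7}:  v_{6} + v_{7} = v_{2} + v_{3} ; sig = (2;(1,1))
  P = {4,6}:  v_{4} + v_{6} = 2·v_{1} + v_{5} ; sig = (2;(1,2))
  P = {1,5,7}:  v_{1} + v_{5} + v_{7} = 0 ; sig = (3;())
  P = {2,3,4}:  v_{2} + v_{3} + v_{4} = v_{1} ; sig = (3;(1))
  P = {1,2,3,5}:  v_{1} + v_{2} + v_{3} + v_{5} = v_{6} ; sig = (4;(1))

Signatures (|P|; sorted positive RHS coefficients), sorted:
    (2;(1,1))
    (2;(1,2))
    (3;())
    (3;(1))
    (4;(1))


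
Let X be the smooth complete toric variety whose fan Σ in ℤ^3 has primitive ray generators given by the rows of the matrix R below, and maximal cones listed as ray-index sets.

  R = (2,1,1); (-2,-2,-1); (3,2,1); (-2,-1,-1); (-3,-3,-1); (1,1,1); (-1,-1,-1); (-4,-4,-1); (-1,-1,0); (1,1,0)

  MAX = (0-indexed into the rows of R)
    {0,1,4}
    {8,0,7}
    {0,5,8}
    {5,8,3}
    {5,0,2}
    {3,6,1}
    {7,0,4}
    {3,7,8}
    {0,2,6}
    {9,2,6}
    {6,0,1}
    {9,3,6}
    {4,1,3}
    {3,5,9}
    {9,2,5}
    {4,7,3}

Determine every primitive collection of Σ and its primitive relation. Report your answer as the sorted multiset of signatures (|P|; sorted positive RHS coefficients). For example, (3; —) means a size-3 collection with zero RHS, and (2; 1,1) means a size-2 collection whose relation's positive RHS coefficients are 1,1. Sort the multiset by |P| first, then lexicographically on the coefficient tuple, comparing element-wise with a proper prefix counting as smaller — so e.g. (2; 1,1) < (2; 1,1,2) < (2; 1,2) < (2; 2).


21 collections generate NE(X_Σ); each relation:

  • {0,3}:  v_{0} + v_{3} = 0 — sig = (2; —)
  • {5,6}:  v_{5} + v_{6} = 0 — sig = (2; —)
  • {8,9}:  v_{8} + v_{9} = 0 — sig = (2; —)
  • {0,9}:  v_{0} + v_{9} = v_{2} — sig = (2; 1)
  • {1,5}:  v_{1} + v_{5} = v_{8} — sig = (2; 1)
  • {1,8}:  v_{1} + v_{8} = v_{4} — sig = (2; 1)
  • {1,9}:  v_{1} + v_{9} = v_{6} — sig = (2; 1)
  • {2,3}:  v_{2} + v_{3} = v_{9} — sig = (2; 1)
  • {2,8}:  v_{2} + v_{8} = v_{0} — sig = (2; 1)
  • {4,8}:  v_{4} + v_{8} = v_{7} — sig = (2; 1)
  • {4,9}:  v_{4} + v_{9} = v_{1} — sig = (2; 1)
  • {6,8}:  v_{6} + v_{8} = v_{1} — sig = (2; 1)
  • {7,9}:  v_{7} + v_{9} = v_{4} — sig = (2; 1)
  • {1,2}:  v_{1} + v_{2} = v_{0} + v_{6} — sig = (2; 1,1)
  • {2,4}:  v_{2} + v_{4} = v_{0} + v_{1} — sig = (2; 1,1)
  • {2,7}:  v_{2} + v_{7} = v_{0} + v_{4} — sig = (2; 1,1)
  • {6,7}:  v_{6} + v_{7} = v_{1} + v_{4} — sig = (2; 1,1)
  • {1,7}:  v_{1} + v_{7} = 2·v_{4} — sig = (2; 2)
  • {4,5}:  v_{4} + v_{5} = 2·v_{8} — sig = (2; 2)
  • {4,6}:  v_{4} + v_{6} = 2·v_{1} — sig = (2; 2)
  • {5,7}:  v_{5} + v_{7} = 3·v_{8} — sig = (2; 3)

so the primitive-relation signature multiset is
    |P|=2: 21 collections, coeffs (), (), (), (1), (1), (1), (1), (1), (1), (1), (1), (1), (1), (1,1), (1,1), (1,1), (1,1), (2), (2), (2), (3)


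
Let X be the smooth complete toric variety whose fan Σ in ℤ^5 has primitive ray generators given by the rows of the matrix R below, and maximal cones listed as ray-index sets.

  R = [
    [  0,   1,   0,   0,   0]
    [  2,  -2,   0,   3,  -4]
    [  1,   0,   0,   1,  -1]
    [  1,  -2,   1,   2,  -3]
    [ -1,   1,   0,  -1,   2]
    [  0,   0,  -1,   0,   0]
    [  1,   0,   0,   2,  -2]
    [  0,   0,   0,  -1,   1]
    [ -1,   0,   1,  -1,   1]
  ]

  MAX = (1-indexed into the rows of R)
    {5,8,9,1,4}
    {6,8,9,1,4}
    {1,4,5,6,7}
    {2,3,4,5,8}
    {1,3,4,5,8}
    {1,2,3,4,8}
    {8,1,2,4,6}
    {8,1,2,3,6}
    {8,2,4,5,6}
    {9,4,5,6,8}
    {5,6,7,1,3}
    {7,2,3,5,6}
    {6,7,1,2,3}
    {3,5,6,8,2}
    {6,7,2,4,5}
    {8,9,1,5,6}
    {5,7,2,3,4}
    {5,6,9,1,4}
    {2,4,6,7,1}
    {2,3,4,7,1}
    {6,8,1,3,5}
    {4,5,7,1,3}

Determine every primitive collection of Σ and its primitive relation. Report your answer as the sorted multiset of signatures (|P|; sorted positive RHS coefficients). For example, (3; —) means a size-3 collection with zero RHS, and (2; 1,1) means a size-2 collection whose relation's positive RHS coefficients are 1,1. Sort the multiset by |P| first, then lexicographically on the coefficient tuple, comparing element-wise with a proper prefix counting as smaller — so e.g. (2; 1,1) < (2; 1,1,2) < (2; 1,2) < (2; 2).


The 7 primitive collections of Σ (r=9, n=5):

  P = {2,9}:  v_{2} + v_{9} = v_{4}  so sig = (2; 1)
  P = {7,8}:  v_{7} + v_{8} = v_{3}  so sig = (2; 1)
  P = {7,9}:  v_{7} + v_{9} = v_{1} + v_{4} + v_{5}  so sig = (2; 1,1,1)
  P = {3,9}:  v_{3} + v_{9} = v_{1} + v_{4} + v_{5} + v_{8}  so sig = (2; 1,1,1,1)
  P = {1,2,5}:  v_{1} + v_{2} + v_{5} = v_{7}  so sig = (3; 1)
  P = {3,4,6}:  v_{3} + v_{4} + v_{6} = v_{2}  so sig = (3; 1)
  P = {1,4,5,6,8}:  v_{1} + v_{4} + v_{5} + v_{6} + v_{8} = 0  so sig = (5; —)

so the primitive-relation signature multiset is
    |P|=2: 4 collections, coeffs (1), (1), (1,1,1), (1,1,1,1)
    |P|=3: 2 collections, coeffs (1), (1)
    |P|=5: 1 collection, coeffs ()


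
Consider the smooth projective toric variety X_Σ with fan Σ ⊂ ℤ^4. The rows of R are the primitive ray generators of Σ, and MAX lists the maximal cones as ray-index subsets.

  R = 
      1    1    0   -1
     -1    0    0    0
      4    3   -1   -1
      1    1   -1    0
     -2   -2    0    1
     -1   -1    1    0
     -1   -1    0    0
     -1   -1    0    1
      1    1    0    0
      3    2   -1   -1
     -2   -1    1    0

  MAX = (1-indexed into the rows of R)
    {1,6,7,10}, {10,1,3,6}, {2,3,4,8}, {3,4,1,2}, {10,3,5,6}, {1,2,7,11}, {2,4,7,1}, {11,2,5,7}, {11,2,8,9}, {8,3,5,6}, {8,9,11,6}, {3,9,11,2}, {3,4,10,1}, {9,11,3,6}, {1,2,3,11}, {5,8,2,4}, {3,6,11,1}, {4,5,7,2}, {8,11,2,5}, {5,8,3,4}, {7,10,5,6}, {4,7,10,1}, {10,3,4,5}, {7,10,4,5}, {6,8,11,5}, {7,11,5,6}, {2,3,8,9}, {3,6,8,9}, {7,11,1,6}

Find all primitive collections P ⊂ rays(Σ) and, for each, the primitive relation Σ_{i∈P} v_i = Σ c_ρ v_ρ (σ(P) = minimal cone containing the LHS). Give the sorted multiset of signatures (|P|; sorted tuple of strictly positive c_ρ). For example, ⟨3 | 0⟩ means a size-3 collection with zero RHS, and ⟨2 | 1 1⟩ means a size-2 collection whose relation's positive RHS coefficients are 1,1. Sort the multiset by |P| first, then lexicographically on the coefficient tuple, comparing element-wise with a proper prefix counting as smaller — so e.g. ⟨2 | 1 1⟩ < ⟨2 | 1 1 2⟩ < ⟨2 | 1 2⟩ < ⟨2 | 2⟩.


18 minimal non-faces of Δ(Σ) (on 11 rays):

  P = {1,8}:  v_{1} + v_{8} = 0  so sig = ⟨2 | 0⟩
  P = {4,6}:  v_{4} + v_{6} = 0  so sig = ⟨2 | 0⟩
  P = {7,9}:  v_{7} + v_{9} = 0  so sig = ⟨2 | 0⟩
  P = {1,5}:  v_{1} + v_{5} = v_{7}  so sig = ⟨2 | 1⟩
  P = {2,6}:  v_{2} + v_{6} = v_{11}  so sig = ⟨2 | 1⟩
  P = {3,7}:  v_{3} + v_{7} = v_{10}  so sig = ⟨2 | 1⟩
  P = {4,11}:  v_{4} + v_{11} = v_{2}  so sig = ⟨2 | 1⟩
  P = {5,9}:  v_{5} + v_{9} = v_{8}  so sig = ⟨2 | 1⟩
  P = {7,8}:  v_{7} + v_{8} = v_{5}  so sig = ⟨2 | 1⟩
  P = {9,10}:  v_{9} + v_{10} = v_{3}  so sig = ⟨2 | 1⟩
  P = {10,11}:  v_{10} + v_{11} = v_{1}  so sig = ⟨2 | 1⟩
  P = {1,9}:  v_{1} + v_{9} = v_{3} + v_{11}  so sig = ⟨2 | 1 1⟩
  P = {2,10}:  v_{2} + v_{10} = v_{1} + v_{4}  so sig = ⟨2 | 1 1⟩
  P = {8,10}:  v_{8} + v_{10} = v_{3} + v_{5}  so sig = ⟨2 | 1 1⟩
  P = {4,9}:  v_{4} + v_{9} = v_{2} + v_{3} + v_{8}  so sig = ⟨2 | 1 1 1⟩
  P = {3,5,11}:  v_{3} + v_{5} + v_{11} = 0  so sig = ⟨3 | 0⟩
  P = {2,3,5}:  v_{2} + v_{3} + v_{5} = v_{4}  so sig = ⟨3 | 1⟩
  P = {3,8,11}:  v_{3} + v_{8} + v_{11} = v_{9}  so sig = ⟨3 | 1⟩

Hence PRS(X_Σ) =
[⟨2 | 0⟩, ⟨2 | 0⟩, ⟨2 | 0⟩, ⟨2 | 1⟩, ⟨2 | 1⟩, ⟨2 | 1⟩, ⟨2 | 1⟩, ⟨2 | 1⟩, ⟨2 | 1⟩, ⟨2 | 1⟩, ⟨2 | 1⟩, ⟨2 | 1 1⟩, ⟨2 | 1 1⟩, ⟨2 | 1 1⟩, ⟨2 | 1 1 1⟩, ⟨3 | 0⟩, ⟨3 | 1⟩, ⟨3 | 1⟩]


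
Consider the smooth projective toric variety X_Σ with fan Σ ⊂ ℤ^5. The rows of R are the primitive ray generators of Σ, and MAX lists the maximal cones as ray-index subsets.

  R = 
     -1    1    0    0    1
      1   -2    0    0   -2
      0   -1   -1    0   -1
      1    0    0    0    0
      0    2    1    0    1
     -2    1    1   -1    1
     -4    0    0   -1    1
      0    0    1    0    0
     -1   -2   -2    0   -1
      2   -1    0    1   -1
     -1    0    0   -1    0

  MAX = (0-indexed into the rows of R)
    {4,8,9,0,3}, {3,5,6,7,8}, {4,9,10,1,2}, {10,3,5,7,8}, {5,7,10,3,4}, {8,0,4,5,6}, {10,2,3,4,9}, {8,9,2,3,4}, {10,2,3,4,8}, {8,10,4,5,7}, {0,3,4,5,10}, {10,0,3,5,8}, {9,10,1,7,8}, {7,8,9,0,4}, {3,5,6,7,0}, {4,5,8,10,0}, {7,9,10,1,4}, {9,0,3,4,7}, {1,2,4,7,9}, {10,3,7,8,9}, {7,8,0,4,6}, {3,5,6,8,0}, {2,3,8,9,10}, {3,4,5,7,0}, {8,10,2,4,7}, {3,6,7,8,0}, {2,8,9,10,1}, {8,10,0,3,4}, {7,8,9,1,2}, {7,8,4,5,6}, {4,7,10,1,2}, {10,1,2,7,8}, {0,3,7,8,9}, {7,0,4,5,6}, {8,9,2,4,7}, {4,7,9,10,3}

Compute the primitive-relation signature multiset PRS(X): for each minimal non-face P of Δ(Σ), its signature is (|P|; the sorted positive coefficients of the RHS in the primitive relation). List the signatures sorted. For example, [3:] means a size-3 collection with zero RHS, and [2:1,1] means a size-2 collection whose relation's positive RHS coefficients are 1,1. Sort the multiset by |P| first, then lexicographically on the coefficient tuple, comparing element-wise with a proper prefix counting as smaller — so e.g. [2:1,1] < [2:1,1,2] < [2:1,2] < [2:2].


The 20 primitive collections of Σ (r=11, n=5):

  {5,9}:  v_{5} + v_{9} = v_{7}  →  sig = [2:1]
  {0,1}:  v_{0} + v_{1} = v_{2} + v_{7}  →  sig = [2:1,1]
  {0,2}:  v_{0} + v_{2} = v_{4} + v_{8}  →  sig = [2:1,1]
  {2,5}:  v_{2} + v_{5} = v_{4} + v_{7} + v_{8} + v_{10}  →  sig = [2:1,1,1,1]
  {2,6}:  v_{2} + v_{6} = v_{4} + v_{5} + v_{7} + 2·v_{8}  →  sig = [2:1,1,1,2]
  {1,5}:  v_{1} + v_{5} = v_{2} + 2·v_{7} + v_{10}  →  sig = [2:1,1,2]
  {6,9}:  v_{6} + v_{9} = v_{0} + 2·v_{7} + v_{8}  →  sig = [2:1,1,2]
  {1,6}:  v_{1} + v_{6} = v_{4} + 3·v_{7} + 2·v_{8} + v_{10}  →  sig = [2:1,1,2,3]
  {6,10}:  v_{6} + v_{10} = 2·v_{5} + v_{8}  →  sig = [2:1,2]
  {1,3}:  v_{1} + v_{3} = 2·v_{9} + 2·v_{10}  →  sig = [2:2,2]
  {0,9,10}:  v_{0} + v_{9} + v_{10} = 0  →  sig = [3:]
  {0,7,10}:  v_{0} + v_{7} + v_{10} = v_{5}  →  sig = [3:1]
  {2,3,7}:  v_{2} + v_{3} + v_{7} = v_{9} + v_{10}  →  sig = [3:1,1]
  {3,4,6}:  v_{3} + v_{4} + v_{6} = v_{0} + v_{5}  →  sig = [3:1,1]
  {1,4,8}:  v_{1} + v_{4} + v_{8} = 2·v_{2} + v_{7}  →  sig = [3:1,2]
  {3,4,7,8}:  v_{3} + v_{4} + v_{7} + v_{8} = 0  →  sig = [4:]
  {0,5,7,8}:  v_{0} + v_{5} + v_{7} + v_{8} = v_{6}  →  sig = [4:1]
  {2,7,9,10}:  v_{2} + v_{7} + v_{9} + v_{10} = v_{1}  →  sig = [4:1]
  {4,8,9,10}:  v_{4} + v_{8} + v_{9} + v_{10} = v_{2}  →  sig = [4:1]
  {3,4,5,8}:  v_{3} + v_{4} + v_{5} + v_{8} = v_{0} + v_{10}  →  sig = [4:1,1]

so the primitive-relation signature multiset is
[[2:1], [2:1,1], [2:1,1], [2:1,1,1,1], [2:1,1,1,2], [2:1,1,2], [2:1,1,2], [2:1,1,2,3], [2:1,2], [2:2,2], [3:], [3:1], [3:1,1], [3:1,1], [3:1,2], [4:], [4:1], [4:1], [4:1], [4:1,1]]


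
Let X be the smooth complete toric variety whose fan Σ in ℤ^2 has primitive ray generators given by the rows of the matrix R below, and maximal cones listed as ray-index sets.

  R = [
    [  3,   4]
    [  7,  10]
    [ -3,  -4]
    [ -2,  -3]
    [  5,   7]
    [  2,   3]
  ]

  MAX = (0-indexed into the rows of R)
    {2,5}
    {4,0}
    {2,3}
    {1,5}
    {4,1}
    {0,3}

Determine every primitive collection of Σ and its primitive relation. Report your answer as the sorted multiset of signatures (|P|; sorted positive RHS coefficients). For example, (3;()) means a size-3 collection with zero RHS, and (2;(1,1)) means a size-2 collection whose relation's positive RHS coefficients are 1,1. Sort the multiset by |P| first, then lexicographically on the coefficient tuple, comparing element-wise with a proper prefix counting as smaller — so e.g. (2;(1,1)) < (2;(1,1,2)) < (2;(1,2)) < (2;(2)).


|primitive collections| = 9. Relations:

  • {0,2}:  v_{0} + v_{2} = 0  ⟹  sig = (2;())
  • {3,5}:  v_{3} + v_{5} = 0  ⟹  sig = (2;())
  • {0,5}:  v_{0} + v_{5} = v_{4}  ⟹  sig = (2;(1))
  • {1,3}:  v_{1} + v_{3} = v_{4}  ⟹  sig = (2;(1))
  • {2,4}:  v_{2} + v_{4} = v_{5}  ⟹  sig = (2;(1))
  • {3,4}:  v_{3} + v_{4} = v_{0}  ⟹  sig = (2;(1))
  • {4,5}:  v_{4} + v_{5} = v_{1}  ⟹  sig = (2;(1))
  • {0,1}:  v_{0} + v_{1} = 2·v_{4}  ⟹  sig = (2;(2))
  • {1,2}:  v_{1} + v_{2} = 2·v_{5}  ⟹  sig = (2;(2))

Sorted signature multiset PRS(X):
    |P|=2: 9 collections, coeffs (), (), (1), (1), (1), (1), (1), (2), (2)


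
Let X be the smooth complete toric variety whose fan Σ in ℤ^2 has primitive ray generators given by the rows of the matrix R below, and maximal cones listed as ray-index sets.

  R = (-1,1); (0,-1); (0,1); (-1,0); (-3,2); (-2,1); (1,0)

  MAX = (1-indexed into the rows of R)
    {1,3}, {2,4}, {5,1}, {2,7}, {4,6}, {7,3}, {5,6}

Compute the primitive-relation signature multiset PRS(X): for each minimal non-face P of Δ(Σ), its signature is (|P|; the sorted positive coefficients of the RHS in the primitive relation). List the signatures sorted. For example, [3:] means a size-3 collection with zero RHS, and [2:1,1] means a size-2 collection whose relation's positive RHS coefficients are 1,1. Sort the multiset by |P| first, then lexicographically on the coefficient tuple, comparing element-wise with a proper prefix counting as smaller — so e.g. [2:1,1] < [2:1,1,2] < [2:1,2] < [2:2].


The 14 primitive collections of Σ (r=7, n=2):

  • {2,3}:  v_{2} + v_{3} = 0 ; sig = [2:]
  • {4,7}:  v_{4} + v_{7} = 0 ; sig = [2:]
  • {1,2}:  v_{1} + v_{2} = v_{4} ; sig = [2:1]
  • {1,4}:  v_{1} + v_{4} = v_{6} ; sig = [2:1]
  • {1,6}:  v_{1} + v_{6} = v_{5} ; sig = [2:1]
  • {1,7}:  v_{1} + v_{7} = v_{3} ; sig = [2:1]
  • {3,4}:  v_{3} + v_{4} = v_{1} ; sig = [2:1]
  • {6,7}:  v_{6} + v_{7} = v_{1} ; sig = [2:1]
  • {2,5}:  v_{2} + v_{5} = v_{4} + v_{6} ; sig = [2:1,1]
  • {2,6}:  v_{2} + v_{6} = 2·v_{4} ; sig = [2:2]
  • {3,6}:  v_{3} + v_{6} = 2·v_{1} ; sig = [2:2]
  • {4,5}:  v_{4} + v_{5} = 2·v_{6} ; sig = [2:2]
  • {5,7}:  v_{5} + v_{7} = 2·v_{1} ; sig = [2:2]
  • {3,5}:  v_{3} + v_{5} = 3·v_{1} ; sig = [2:3]

so the primitive-relation signature multiset is
{ [2:] ×2,  [2:1] ×6,  [2:1,1],  [2:2] ×4,  [2:3] }


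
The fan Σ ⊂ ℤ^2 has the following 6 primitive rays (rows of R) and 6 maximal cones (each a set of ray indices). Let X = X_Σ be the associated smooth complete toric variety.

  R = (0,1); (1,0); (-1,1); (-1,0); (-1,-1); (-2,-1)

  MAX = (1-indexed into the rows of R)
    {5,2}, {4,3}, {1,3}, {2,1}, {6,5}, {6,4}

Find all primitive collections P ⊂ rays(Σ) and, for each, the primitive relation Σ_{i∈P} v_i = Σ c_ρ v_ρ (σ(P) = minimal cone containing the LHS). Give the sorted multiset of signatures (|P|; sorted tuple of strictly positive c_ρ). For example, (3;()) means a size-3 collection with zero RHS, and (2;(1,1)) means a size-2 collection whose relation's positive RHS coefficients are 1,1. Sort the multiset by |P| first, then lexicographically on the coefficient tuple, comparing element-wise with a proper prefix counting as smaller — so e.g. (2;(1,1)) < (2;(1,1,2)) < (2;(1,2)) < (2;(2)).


9 minimal non-faces of Δ(Σ) (on 6 rays):

  {2,4}:  v_{2} + v_{4} = 0  ⇒ sig = (2;())
  {1,4}:  v_{1} + v_{4} = v_{3}  ⇒ sig = (2;(1))
  {1,5}:  v_{1} + v_{5} = v_{4}  ⇒ sig = (2;(1))
  {2,3}:  v_{2} + v_{3} = v_{1}  ⇒ sig = (2;(1))
  {2,6}:  v_{2} + v_{6} = v_{5}  ⇒ sig = (2;(1))
  {4,5}:  v_{4} + v_{5} = v_{6}  ⇒ sig = (2;(1))
  {1,6}:  v_{1} + v_{6} = 2·v_{4}  ⇒ sig = (2;(2))
  {3,5}:  v_{3} + v_{5} = 2·v_{4}  ⇒ sig = (2;(2))
  {3,6}:  v_{3} + v_{6} = 3·v_{4}  ⇒ sig = (2;(3))

Signatures (|P|; sorted positive RHS coefficients), sorted:
    |P|=2: 9 collections, coeffs (), (1), (1), (1), (1), (1), (2), (2), (3)


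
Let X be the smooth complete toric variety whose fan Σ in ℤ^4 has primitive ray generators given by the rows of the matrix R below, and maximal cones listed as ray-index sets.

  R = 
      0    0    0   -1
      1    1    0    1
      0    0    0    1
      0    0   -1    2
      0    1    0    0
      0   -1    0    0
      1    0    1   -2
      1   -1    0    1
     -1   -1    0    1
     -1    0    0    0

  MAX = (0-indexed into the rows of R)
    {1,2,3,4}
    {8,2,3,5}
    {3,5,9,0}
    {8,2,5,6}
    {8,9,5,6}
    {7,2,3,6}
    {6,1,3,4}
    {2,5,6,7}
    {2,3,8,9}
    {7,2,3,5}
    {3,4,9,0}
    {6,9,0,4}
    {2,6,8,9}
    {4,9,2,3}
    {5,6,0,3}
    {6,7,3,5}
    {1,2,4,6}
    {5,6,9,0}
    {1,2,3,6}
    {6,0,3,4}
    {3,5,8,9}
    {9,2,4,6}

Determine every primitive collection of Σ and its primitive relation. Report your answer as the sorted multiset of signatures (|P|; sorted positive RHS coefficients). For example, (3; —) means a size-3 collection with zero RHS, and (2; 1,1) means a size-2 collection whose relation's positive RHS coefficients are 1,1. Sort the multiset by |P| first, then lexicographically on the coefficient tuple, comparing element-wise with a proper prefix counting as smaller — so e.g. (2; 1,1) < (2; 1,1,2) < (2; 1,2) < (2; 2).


Minimal non-faces — 18 found among 10 rays, 22 max cones:

  • {0,2}:  v_{0} + v_{2} = 0  ⇒ sig = (2; —)
  • {4,5}:  v_{4} + v_{5} = 0  ⇒ sig = (2; —)
  • {0,8}:  v_{0} + v_{8} = v_{5} + v_{9}  ⇒ sig = (2; 1,1)
  • {1,9}:  v_{1} + v_{9} = v_{2} + v_{4}  ⇒ sig = (2; 1,1)
  • {4,8}:  v_{4} + v_{8} = v_{2} + v_{9}  ⇒ sig = (2; 1,1)
  • {7,9}:  v_{7} + v_{9} = v_{2} + v_{5}  ⇒ sig = (2; 1,1)
  • {0,1}:  v_{0} + v_{1} = v_{3} + v_{4} + v_{6}  ⇒ sig = (2; 1,1,1)
  • {0,7}:  v_{0} + v_{7} = v_{3} + v_{5} + v_{6}  ⇒ sig = (2; 1,1,1)
  • {1,5}:  v_{1} + v_{5} = v_{2} + v_{3} + v_{6}  ⇒ sig = (2; 1,1,1)
  • {4,7}:  v_{4} + v_{7} = v_{2} + v_{3} + v_{6}  ⇒ sig = (2; 1,1,1)
  • {1,8}:  v_{1} + v_{8} = 2·v_{2}  ⇒ sig = (2; 2)
  • {7,8}:  v_{7} + v_{8} = 2·v_{2} + 2·v_{5}  ⇒ sig = (2; 2,2)
  • {1,7}:  v_{1} + v_{7} = 2·v_{2} + 2·v_{3} + 2·v_{6}  ⇒ sig = (2; 2,2,2)
  • {3,6,9}:  v_{3} + v_{6} + v_{9} = 0  ⇒ sig = (3; —)
  • {2,5,9}:  v_{2} + v_{5} + v_{9} = v_{8}  ⇒ sig = (3; 1)
  • {3,6,8}:  v_{3} + v_{6} + v_{8} = v_{2} + v_{5}  ⇒ sig = (3; 1,1)
  • {2,3,4,6}:  v_{2} + v_{3} + v_{4} + v_{6} = v_{1}  ⇒ sig = (4; 1)
  • {2,3,5,6}:  v_{2} + v_{3} + v_{5} + v_{6} = v_{7}  ⇒ sig = (4; 1)

Hence PRS(X_Σ) =
    (2; —)
    (2; —)
    (2; 1,1)
    (2; 1,1)
    (2; 1,1)
    (2; 1,1)
    (2; 1,1,1)
    (2; 1,1,1)
    (2; 1,1,1)
    (2; 1,1,1)
    (2; 2)
    (2; 2,2)
    (2; 2,2,2)
    (3; —)
    (3; 1)
    (3; 1,1)
    (4; 1)
    (4; 1)


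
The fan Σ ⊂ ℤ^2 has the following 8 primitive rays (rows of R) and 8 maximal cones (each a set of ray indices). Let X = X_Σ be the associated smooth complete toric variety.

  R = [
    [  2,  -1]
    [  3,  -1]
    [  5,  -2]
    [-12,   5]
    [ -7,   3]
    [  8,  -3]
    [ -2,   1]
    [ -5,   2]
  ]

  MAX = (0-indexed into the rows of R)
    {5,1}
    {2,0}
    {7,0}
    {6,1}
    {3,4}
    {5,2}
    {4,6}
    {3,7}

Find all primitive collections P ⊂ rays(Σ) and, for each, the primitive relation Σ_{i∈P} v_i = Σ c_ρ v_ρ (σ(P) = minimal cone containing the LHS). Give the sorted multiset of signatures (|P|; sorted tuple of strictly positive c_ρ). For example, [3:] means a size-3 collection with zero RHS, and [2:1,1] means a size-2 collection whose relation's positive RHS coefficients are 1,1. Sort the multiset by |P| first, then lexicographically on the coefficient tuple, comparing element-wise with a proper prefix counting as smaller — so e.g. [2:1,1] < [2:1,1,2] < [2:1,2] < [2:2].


The 20 primitive collections of Σ (r=8, n=2):

  P = {0,6}:  v_{0} + v_{6} = 0  so sig = [2:]
  P = {2,7}:  v_{2} + v_{7} = 0  so sig = [2:]
  P = {0,1}:  v_{0} + v_{1} = v_{2}  so sig = [2:1]
  P = {0,4}:  v_{0} + v_{4} = v_{7}  so sig = [2:1]
  P = {1,2}:  v_{1} + v_{2} = v_{5}  so sig = [2:1]
  P = {1,7}:  v_{1} + v_{7} = v_{6}  so sig = [2:1]
  P = {2,3}:  v_{2} + v_{3} = v_{4}  so sig = [2:1]
  P = {2,4}:  v_{2} + v_{4} = v_{6}  so sig = [2:1]
  P = {2,6}:  v_{2} + v_{6} = v_{1}  so sig = [2:1]
  P = {4,7}:  v_{4} + v_{7} = v_{3}  so sig = [2:1]
  P = {5,7}:  v_{5} + v_{7} = v_{1}  so sig = [2:1]
  P = {6,7}:  v_{6} + v_{7} = v_{4}  so sig = [2:1]
  P = {1,3}:  v_{1} + v_{3} = v_{4} + v_{6}  so sig = [2:1,1]
  P = {4,5}:  v_{4} + v_{5} = v_{1} + v_{6}  so sig = [2:1,1]
  P = {0,3}:  v_{0} + v_{3} = 2·v_{7}  so sig = [2:2]
  P = {0,5}:  v_{0} + v_{5} = 2·v_{2}  so sig = [2:2]
  P = {1,4}:  v_{1} + v_{4} = 2·v_{6}  so sig = [2:2]
  P = {3,5}:  v_{3} + v_{5} = 2·v_{6}  so sig = [2:2]
  P = {3,6}:  v_{3} + v_{6} = 2·v_{4}  so sig = [2:2]
  P = {5,6}:  v_{5} + v_{6} = 2·v_{1}  so sig = [2:2]

Sorted signature multiset PRS(X):
{ [2:] ×2,  [2:1] ×10,  [2:1,1] ×2,  [2:2] ×6 }


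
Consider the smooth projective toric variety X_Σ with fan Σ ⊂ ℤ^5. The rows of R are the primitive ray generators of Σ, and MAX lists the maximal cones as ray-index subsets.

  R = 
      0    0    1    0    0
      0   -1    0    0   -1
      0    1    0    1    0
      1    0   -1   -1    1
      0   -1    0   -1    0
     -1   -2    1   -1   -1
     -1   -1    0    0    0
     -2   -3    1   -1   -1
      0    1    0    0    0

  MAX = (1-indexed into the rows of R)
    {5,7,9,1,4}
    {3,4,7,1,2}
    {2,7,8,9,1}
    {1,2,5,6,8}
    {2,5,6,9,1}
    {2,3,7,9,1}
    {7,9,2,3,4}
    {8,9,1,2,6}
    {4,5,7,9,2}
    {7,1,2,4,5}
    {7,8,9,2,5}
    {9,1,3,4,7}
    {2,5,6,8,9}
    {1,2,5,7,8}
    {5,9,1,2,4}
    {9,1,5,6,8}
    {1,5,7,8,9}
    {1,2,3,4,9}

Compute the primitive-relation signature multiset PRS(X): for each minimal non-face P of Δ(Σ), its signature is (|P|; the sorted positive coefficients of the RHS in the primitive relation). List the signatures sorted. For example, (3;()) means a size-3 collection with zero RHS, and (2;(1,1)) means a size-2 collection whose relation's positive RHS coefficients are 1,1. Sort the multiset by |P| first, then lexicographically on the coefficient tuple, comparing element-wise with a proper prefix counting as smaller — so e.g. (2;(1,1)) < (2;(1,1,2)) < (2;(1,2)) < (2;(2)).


Δ(Σ) — 9 vertices, 9 min non-faces:

  P = {3,5}:  v_{3} + v_{5} = 0 ; sig = (2;())
  P = {6,7}:  v_{6} + v_{7} = v_{8} ; sig = (2;(1))
  P = {3,6}:  v_{3} + v_{6} = v_{1} + v_{2} + v_{7} + v_{9} ; sig = (2;(1,1,1,1))
  P = {3,8}:  v_{3} + v_{8} = v_{1} + v_{2} + 2·v_{7} + v_{9} ; sig = (2;(1,1,1,2))
  P = {4,8}:  v_{4} + v_{8} = 2·v_{5} + v_{7} ; sig = (2;(1,2))
  P = {4,6}:  v_{4} + v_{6} = 2·v_{5} ; sig = (2;(2))
  P = {1,2,4,7,9}:  v_{1} + v_{2} + v_{4} + v_{7} + v_{9} = v_{5} ; sig = (5;(1))
  P = {1,2,5,7,9}:  v_{1} + v_{2} + v_{5} + v_{7} + v_{9} = v_{6} ; sig = (5;(1))
  P = {1,2,5,8,9}:  v_{1} + v_{2} + v_{5} + v_{8} + v_{9} = 2·v_{6} ; sig = (5;(2))

so the primitive-relation signature multiset is
    |P|=2: 6 collections, coeffs (), (1), (1,1,1,1), (1,1,1,2), (1,2), (2)
    |P|=5: 3 collections, coeffs (1), (1), (2)


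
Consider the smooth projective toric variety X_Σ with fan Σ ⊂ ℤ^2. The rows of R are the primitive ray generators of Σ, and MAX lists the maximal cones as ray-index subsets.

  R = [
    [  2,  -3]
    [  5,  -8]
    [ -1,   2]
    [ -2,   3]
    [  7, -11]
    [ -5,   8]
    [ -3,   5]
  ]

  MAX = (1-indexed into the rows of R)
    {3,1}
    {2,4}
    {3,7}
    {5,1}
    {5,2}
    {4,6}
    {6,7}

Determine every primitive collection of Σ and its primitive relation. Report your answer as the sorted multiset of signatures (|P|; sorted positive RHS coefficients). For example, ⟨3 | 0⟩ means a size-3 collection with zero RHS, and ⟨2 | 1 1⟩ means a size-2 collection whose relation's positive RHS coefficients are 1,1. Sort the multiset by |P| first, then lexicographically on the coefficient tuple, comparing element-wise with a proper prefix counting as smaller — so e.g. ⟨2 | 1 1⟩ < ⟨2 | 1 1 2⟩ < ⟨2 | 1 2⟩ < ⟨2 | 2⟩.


Primitive collections (14):

  P={1,4}:  v_{1} + v_{4} = 0  ⟹  sig = ⟨2 | 0⟩
  P={2,6}:  v_{2} + v_{6} = 0  ⟹  sig = ⟨2 | 0⟩
  P={1,2}:  v_{1} + v_{2} = v_{5}  ⟹  sig = ⟨2 | 1⟩
  P={1,6}:  v_{1} + v_{6} = v_{7}  ⟹  sig = ⟨2 | 1⟩
  P={1,7}:  v_{1} + v_{7} = v_{3}  ⟹  sig = ⟨2 | 1⟩
  P={2,7}:  v_{2} + v_{7} = v_{1}  ⟹  sig = ⟨2 | 1⟩
  P={3,4}:  v_{3} + v_{4} = v_{7}  ⟹  sig = ⟨2 | 1⟩
  P={4,5}:  v_{4} + v_{5} = v_{2}  ⟹  sig = ⟨2 | 1⟩
  P={4,7}:  v_{4} + v_{7} = v_{6}  ⟹  sig = ⟨2 | 1⟩
  P={5,6}:  v_{5} + v_{6} = v_{1}  ⟹  sig = ⟨2 | 1⟩
  P={2,3}:  v_{2} + v_{3} = 2·v_{1}  ⟹  sig = ⟨2 | 2⟩
  P={3,6}:  v_{3} + v_{6} = 2·v_{7}  ⟹  sig = ⟨2 | 2⟩
  P={5,7}:  v_{5} + v_{7} = 2·v_{1}  ⟹  sig = ⟨2 | 2⟩
  P={3,5}:  v_{3} + v_{5} = 3·v_{1}  ⟹  sig = ⟨2 | 3⟩

Sorted signature multiset PRS(X):
    |P|=2: 14 collections, coeffs (), (), (1), (1), (1), (1), (1), (1), (1), (1), (2), (2), (2), (3)


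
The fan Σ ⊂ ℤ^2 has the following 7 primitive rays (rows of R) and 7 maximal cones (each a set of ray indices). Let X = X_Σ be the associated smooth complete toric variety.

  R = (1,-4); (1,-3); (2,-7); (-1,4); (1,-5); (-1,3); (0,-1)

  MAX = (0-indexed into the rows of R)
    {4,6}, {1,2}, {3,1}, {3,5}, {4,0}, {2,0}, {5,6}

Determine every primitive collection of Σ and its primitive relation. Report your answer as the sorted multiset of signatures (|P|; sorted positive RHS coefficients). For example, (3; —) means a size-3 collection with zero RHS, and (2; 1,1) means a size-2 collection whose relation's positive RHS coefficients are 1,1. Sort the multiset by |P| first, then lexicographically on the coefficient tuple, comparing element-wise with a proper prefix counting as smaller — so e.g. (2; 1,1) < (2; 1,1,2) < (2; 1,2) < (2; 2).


Σ has 14 primitive collections:

  P={0,3}:  v_{0} + v_{3} = 0  ⇒ sig = (2; —)
  P={1,5}:  v_{1} + v_{5} = 0  ⇒ sig = (2; —)
  P={0,1}:  v_{0} + v_{1} = v_{2}  ⇒ sig = (2; 1)
  P={0,5}:  v_{0} + v_{5} = v_{6}  ⇒ sig = (2; 1)
  P={0,6}:  v_{0} + v_{6} = v_{4}  ⇒ sig = (2; 1)
  P={1,6}:  v_{1} + v_{6} = v_{0}  ⇒ sig = (2; 1)
  P={2,3}:  v_{2} + v_{3} = v_{1}  ⇒ sig = (2; 1)
  P={2,5}:  v_{2} + v_{5} = v_{0}  ⇒ sig = (2; 1)
  P={3,4}:  v_{3} + v_{4} = v_{6}  ⇒ sig = (2; 1)
  P={3,6}:  v_{3} + v_{6} = v_{5}  ⇒ sig = (2; 1)
  P={1,4}:  v_{1} + v_{4} = 2·v_{0}  ⇒ sig = (2; 2)
  P={2,6}:  v_{2} + v_{6} = 2·v_{0}  ⇒ sig = (2; 2)
  P={4,5}:  v_{4} + v_{5} = 2·v_{6}  ⇒ sig = (2; 2)
  P={2,4}:  v_{2} + v_{4} = 3·v_{0}  ⇒ sig = (2; 3)

Hence PRS(X_Σ) =
[(2; —), (2; —), (2; 1), (2; 1), (2; 1), (2; 1), (2; 1), (2; 1), (2; 1), (2; 1), (2; 2), (2; 2), (2; 2), (2; 3)]


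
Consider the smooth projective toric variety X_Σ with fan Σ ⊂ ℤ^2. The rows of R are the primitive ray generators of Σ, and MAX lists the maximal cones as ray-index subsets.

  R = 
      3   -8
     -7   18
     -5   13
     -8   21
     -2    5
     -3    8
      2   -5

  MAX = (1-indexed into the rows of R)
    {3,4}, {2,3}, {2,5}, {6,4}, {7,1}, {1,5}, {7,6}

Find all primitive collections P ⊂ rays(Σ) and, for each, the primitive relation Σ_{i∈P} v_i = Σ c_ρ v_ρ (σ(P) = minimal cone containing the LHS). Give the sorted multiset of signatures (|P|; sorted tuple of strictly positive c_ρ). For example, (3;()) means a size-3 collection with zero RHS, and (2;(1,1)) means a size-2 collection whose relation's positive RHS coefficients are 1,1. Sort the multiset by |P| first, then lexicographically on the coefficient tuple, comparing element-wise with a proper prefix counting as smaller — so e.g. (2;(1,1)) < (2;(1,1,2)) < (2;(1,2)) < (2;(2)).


|primitive collections| = 14. Relations:

  P={1,6}:  v_{1} + v_{6} = 0  ⇒ sig = (2;())
  P={5,7}:  v_{5} + v_{7} = 0  ⇒ sig = (2;())
  P={1,3}:  v_{1} + v_{3} = v_{5}  ⇒ sig = (2;(1))
  P={1,4}:  v_{1} + v_{4} = v_{3}  ⇒ sig = (2;(1))
  P={2,7}:  v_{2} + v_{7} = v_{3}  ⇒ sig = (2;(1))
  P={3,5}:  v_{3} + v_{5} = v_{2}  ⇒ sig = (2;(1))
  P={3,6}:  v_{3} + v_{6} = v_{4}  ⇒ sig = (2;(1))
  P={3,7}:  v_{3} + v_{7} = v_{6}  ⇒ sig = (2;(1))
  P={5,6}:  v_{5} + v_{6} = v_{3}  ⇒ sig = (2;(1))
  P={1,2}:  v_{1} + v_{2} = 2·v_{5}  ⇒ sig = (2;(2))
  P={2,6}:  v_{2} + v_{6} = 2·v_{3}  ⇒ sig = (2;(2))
  P={4,5}:  v_{4} + v_{5} = 2·v_{3}  ⇒ sig = (2;(2))
  P={4,7}:  v_{4} + v_{7} = 2·v_{6}  ⇒ sig = (2;(2))
  P={2,4}:  v_{2} + v_{4} = 3·v_{3}  ⇒ sig = (2;(3))

so the primitive-relation signature multiset is
    |P|=2: 14 collections, coeffs (), (), (1), (1), (1), (1), (1), (1), (1), (2), (2), (2), (2), (3)


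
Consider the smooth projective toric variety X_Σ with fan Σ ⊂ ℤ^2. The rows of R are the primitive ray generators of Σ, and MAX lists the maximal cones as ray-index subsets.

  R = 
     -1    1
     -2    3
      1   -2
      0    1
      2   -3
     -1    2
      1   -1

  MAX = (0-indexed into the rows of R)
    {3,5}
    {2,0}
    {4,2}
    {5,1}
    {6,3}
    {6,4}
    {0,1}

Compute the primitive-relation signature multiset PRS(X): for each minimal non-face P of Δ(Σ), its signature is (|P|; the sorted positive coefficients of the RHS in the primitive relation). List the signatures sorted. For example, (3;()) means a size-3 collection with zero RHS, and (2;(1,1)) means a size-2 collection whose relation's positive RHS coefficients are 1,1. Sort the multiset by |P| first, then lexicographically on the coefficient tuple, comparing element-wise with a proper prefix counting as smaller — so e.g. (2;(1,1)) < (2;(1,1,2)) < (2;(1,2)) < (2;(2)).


The 14 primitive collections of Σ (r=7, n=2):

  • {0,6}:  v_{0} + v_{6} = 0  ⇒ sig = (2;())
  • {1,4}:  v_{1} + v_{4} = 0  ⇒ sig = (2;())
  • {2,5}:  v_{2} + v_{5} = 0  ⇒ sig = (2;())
  • {0,3}:  v_{0} + v_{3} = v_{5}  ⇒ sig = (2;(1))
  • {0,4}:  v_{0} + v_{4} = v_{2}  ⇒ sig = (2;(1))
  • {0,5}:  v_{0} + v_{5} = v_{1}  ⇒ sig = (2;(1))
  • {1,2}:  v_{1} + v_{2} = v_{0}  ⇒ sig = (2;(1))
  • {1,6}:  v_{1} + v_{6} = v_{5}  ⇒ sig = (2;(1))
  • {2,3}:  v_{2} + v_{3} = v_{6}  ⇒ sig = (2;(1))
  • {2,6}:  v_{2} + v_{6} = v_{4}  ⇒ sig = (2;(1))
  • {4,5}:  v_{4} + v_{5} = v_{6}  ⇒ sig = (2;(1))
  • {5,6}:  v_{5} + v_{6} = v_{3}  ⇒ sig = (2;(1))
  • {1,3}:  v_{1} + v_{3} = 2·v_{5}  ⇒ sig = (2;(2))
  • {3,4}:  v_{3} + v_{4} = 2·v_{6}  ⇒ sig = (2;(2))

Hence PRS(X_Σ) =
[(2;()), (2;()), (2;()), (2;(1)), (2;(1)), (2;(1)), (2;(1)), (2;(1)), (2;(1)), (2;(1)), (2;(1)), (2;(1)), (2;(2)), (2;(2))]


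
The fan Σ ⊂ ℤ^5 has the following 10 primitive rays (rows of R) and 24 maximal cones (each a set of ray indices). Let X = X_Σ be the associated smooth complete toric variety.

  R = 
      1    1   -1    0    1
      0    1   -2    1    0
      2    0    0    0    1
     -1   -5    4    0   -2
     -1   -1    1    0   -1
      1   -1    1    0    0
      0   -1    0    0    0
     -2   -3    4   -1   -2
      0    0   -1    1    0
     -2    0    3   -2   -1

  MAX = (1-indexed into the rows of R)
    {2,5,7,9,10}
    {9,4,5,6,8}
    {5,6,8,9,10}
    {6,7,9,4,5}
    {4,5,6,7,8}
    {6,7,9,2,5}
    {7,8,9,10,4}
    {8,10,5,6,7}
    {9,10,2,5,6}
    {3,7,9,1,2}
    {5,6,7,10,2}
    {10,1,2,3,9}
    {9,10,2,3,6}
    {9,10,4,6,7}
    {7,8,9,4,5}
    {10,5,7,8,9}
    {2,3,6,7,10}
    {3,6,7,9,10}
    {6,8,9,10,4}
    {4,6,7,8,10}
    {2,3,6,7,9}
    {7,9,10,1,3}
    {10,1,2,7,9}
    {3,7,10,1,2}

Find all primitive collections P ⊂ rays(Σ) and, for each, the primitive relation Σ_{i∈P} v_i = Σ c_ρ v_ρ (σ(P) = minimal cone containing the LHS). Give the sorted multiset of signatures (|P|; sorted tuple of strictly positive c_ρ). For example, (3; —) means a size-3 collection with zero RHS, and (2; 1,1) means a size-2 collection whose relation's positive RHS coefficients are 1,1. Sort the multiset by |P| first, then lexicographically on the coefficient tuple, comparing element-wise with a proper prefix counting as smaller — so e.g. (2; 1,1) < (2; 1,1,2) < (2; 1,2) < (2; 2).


Minimal non-faces — 14 found among 10 rays, 24 max cones:

  • {1,5}:  v_{1} + v_{5} = 0  so sig = (2; —)
  • {1,6}:  v_{1} + v_{6} = v_{3}  so sig = (2; 1)
  • {3,5}:  v_{3} + v_{5} = v_{6}  so sig = (2; 1)
  • {1,8}:  v_{1} + v_{8} = v_{6} + v_{7} + v_{9} + v_{10}  so sig = (2; 1,1,1,1)
  • {2,4}:  v_{2} + v_{4} = 2·v_{5} + v_{6} + v_{7} + v_{9}  so sig = (2; 1,1,1,2)
  • {3,8}:  v_{3} + v_{8} = 2·v_{6} + v_{7} + v_{9} + v_{10}  so sig = (2; 1,1,1,2)
  • {1,4}:  v_{1} + v_{4} = 2·v_{6} + 2·v_{7} + 2·v_{9} + v_{10}  so sig = (2; 1,2,2,2)
  • {3,4}:  v_{3} + v_{4} = 3·v_{6} + 2·v_{7} + 2·v_{9} + v_{10}  so sig = (2; 1,2,2,3)
  • {2,8}:  v_{2} + v_{8} = 2·v_{5}  so sig = (2; 2)
  • {4,5,10}:  v_{4} + v_{5} + v_{10} = 2·v_{8}  so sig = (3; 2)
  • {6,7,8,9}:  v_{6} + v_{7} + v_{8} + v_{9} = v_{4}  so sig = (4; 1)
  • {2,3,7,9,10}:  v_{2} + v_{3} + v_{7} + v_{9} + v_{10} = 0  so sig = (5; —)
  • {2,6,7,9,10}:  v_{2} + v_{6} + v_{7} + v_{9} + v_{10} = v_{5}  so sig = (5; 1)
  • {5,6,7,9,10}:  v_{5} + v_{6} + v_{7} + v_{9} + v_{10} = v_{8}  so sig = (5; 1)

Signatures (|P|; sorted positive RHS coefficients), sorted:
{ (2; —),  (2; 1) ×2,  (2; 1,1,1,1),  (2; 1,1,1,2) ×2,  (2; 1,2,2,2),  (2; 1,2,2,3),  (2; 2),  (3; 2),  (4; 1),  (5; —),  (5; 1) ×2 }
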